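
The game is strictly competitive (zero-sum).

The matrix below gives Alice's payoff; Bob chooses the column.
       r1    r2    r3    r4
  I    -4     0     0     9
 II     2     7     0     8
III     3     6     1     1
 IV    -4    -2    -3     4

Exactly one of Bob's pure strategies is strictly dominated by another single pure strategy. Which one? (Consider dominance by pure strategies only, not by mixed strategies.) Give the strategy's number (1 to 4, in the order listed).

Bob prefers columns that give Alice less. Compare r2 with r1: -4 < 0, 2 < 7, 3 < 6, -4 < -2.
So r1 strictly dominates r2 for Bob; r2 is strictly dominated.

2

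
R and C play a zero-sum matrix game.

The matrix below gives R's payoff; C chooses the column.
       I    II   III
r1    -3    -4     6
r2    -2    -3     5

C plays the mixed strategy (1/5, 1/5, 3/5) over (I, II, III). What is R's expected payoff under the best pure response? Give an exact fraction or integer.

r1: (-3)·(1/5) + (-4)·(1/5) + (6)·(3/5) = 11/5.
r2: (-2)·(1/5) + (-3)·(1/5) + (5)·(3/5) = 2.
The best pure response is r1 with expected payoff 11/5.

11/5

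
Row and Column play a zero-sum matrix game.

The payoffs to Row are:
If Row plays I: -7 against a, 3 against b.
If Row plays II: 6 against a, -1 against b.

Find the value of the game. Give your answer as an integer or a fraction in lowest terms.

11/17

Row minima are -7 and -1, so Row's maximin is -1; column maxima are 6 and 3, so Column's minimax is 3. These differ, so the equilibrium is in mixed strategies.
Let Row play I with probability p. Column is indifferent when −7p + 6(1−p) = 3p − (1−p), giving p = 7/17.
Let Column play a with probability q. Row is indifferent when −7q + 3(1−q) = 6q − (1−q), giving q = 4/17.
The value is -7·(4/17) + (3)·(13/17) = 11/17.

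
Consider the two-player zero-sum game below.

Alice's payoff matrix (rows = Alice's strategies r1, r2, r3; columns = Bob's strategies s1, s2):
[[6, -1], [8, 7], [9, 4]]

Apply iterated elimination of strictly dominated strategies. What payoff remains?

Column s1 is strictly dominated by s2 for Bob (-1<6, 7<8, 4<9); eliminate s1.
Row r3 is strictly dominated by row r2 (7>4); eliminate r3.
Row r1 is strictly dominated by row r2 (7>-1); eliminate r1.
Only (r2, s2) remains, with payoff 7.

7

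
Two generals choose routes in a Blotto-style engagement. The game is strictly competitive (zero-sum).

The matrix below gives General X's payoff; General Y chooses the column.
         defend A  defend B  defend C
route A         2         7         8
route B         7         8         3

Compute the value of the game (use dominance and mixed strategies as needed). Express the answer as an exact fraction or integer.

Column defend B is strictly dominated by defend A for General Y (it gives General X more in every row).
The remaining 2×2 game on (route A, route B) × (defend A, defend C) has no saddle point. Let General X play route A with probability p; indifference gives 2p + 7(1−p) = 8p + 3(1−p), so p = 2/5.
Similarly General Y's optimal q on defend A is 1/2, and the value is 2·(1/2) + (8)·(1/2) = 5.

5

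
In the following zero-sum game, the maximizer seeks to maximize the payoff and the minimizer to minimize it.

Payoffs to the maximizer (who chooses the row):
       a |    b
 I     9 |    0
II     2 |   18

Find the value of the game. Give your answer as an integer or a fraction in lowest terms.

Row minima are 0 and 2, so the maximizer's maximin is 2; column maxima are 9 and 18, so the minimizer's minimax is 9. These differ, so the equilibrium is in mixed strategies.
Let the maximizer play I with probability p. The minimizer is indifferent when 9p + 2(1−p) = 18(1−p), giving p = 16/25.
Let the minimizer play a with probability q. The maximizer is indifferent when 9q = 2q + 18(1−q), giving q = 18/25.
The value is 9·(18/25) + (0)·(7/25) = 162/25.

162/25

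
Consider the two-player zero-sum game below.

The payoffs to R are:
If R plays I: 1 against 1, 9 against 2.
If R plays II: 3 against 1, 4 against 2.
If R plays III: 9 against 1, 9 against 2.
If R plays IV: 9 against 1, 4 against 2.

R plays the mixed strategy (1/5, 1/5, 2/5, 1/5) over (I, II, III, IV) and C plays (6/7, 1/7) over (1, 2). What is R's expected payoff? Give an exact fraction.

Against (6/7, 1/7), each row's expected payoff is I: 15/7; II: 22/7; III: 9; IV: 58/7.
Taking the (1/5, 1/5, 2/5, 1/5)-weighted average: (1/5)·(15/7) + (1/5)·(22/7) + (2/5)·(9) + (1/5)·(58/7) = 221/35.

221/35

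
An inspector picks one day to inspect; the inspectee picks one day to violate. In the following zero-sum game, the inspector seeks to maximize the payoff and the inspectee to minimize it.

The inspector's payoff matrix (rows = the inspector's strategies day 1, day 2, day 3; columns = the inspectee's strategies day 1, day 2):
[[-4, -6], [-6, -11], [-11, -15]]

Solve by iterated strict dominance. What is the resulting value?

-6

Column day 1 is strictly dominated by day 2 for the inspectee (-6<-4, -11<-6, -15<-11); eliminate day 1.
Row day 3 is strictly dominated by row day 1 (-6>-15); eliminate day 3.
Row day 2 is strictly dominated by row day 1 (-6>-11); eliminate day 2.
Only (day 1, day 2) remains, with payoff -6.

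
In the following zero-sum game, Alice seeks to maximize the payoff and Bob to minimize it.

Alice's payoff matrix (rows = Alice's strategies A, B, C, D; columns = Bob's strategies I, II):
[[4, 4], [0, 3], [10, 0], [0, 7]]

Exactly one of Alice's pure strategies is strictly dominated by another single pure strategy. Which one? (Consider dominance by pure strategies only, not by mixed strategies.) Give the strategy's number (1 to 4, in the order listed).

Compare B with A: 4 > 0, 4 > 3.
So A strictly dominates B for Alice; B is strictly dominated.

2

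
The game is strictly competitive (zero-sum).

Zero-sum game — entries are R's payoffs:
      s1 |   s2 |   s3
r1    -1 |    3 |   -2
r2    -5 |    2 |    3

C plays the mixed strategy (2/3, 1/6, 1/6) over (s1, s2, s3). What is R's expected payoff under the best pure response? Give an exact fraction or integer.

r1: (-1)·(2/3) + (3)·(1/6) + (-2)·(1/6) = -1/2.
r2: (-5)·(2/3) + (2)·(1/6) + (3)·(1/6) = -5/2.
The best pure response is r1 with expected payoff -1/2.

-1/2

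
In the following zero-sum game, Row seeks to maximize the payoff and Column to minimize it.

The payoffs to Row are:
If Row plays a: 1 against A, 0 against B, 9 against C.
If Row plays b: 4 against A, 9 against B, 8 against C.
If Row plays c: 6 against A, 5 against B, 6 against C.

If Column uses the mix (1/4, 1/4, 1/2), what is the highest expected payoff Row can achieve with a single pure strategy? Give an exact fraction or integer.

29/4

a: (1)·(1/4) + (0)·(1/4) + (9)·(1/2) = 19/4.
b: (4)·(1/4) + (9)·(1/4) + (8)·(1/2) = 29/4.
c: (6)·(1/4) + (5)·(1/4) + (6)·(1/2) = 23/4.
The best pure response is b with expected payoff 29/4.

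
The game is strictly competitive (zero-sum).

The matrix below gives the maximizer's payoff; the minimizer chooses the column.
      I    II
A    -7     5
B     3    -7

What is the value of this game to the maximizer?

-17/11

Row minima are -7 and -7, so the maximizer's maximin is -7; column maxima are 3 and 5, so the minimizer's minimax is 3. These differ, so the equilibrium is in mixed strategies.
Let the maximizer play A with probability p. The minimizer is indifferent when −7p + 3(1−p) = 5p − 7(1−p), giving p = 5/11.
Let the minimizer play I with probability q. The maximizer is indifferent when −7q + 5(1−q) = 3q − 7(1−q), giving q = 6/11.
The value is -7·(6/11) + (5)·(5/11) = -17/11.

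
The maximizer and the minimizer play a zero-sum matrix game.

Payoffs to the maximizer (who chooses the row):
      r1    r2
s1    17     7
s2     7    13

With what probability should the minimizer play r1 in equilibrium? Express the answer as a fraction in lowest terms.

Row minima are 7 and 7, so the maximizer's maximin is 7; column maxima are 17 and 13, so the minimizer's minimax is 13. These differ, so the equilibrium is in mixed strategies.
Let the minimizer play r1 with probability q. The maximizer is indifferent when 17q + 7(1−q) = 7q + 13(1−q), giving q = 3/8.

3/8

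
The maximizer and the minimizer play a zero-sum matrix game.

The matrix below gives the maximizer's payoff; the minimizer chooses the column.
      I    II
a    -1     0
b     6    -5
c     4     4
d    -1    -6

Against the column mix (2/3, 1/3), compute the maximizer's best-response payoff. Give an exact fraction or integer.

a: (-1)·(2/3) + (0)·(1/3) = -2/3.
b: (6)·(2/3) + (-5)·(1/3) = 7/3.
c: (4)·(2/3) + (4)·(1/3) = 4.
d: (-1)·(2/3) + (-6)·(1/3) = -8/3.
The best pure response is c with expected payoff 4.

4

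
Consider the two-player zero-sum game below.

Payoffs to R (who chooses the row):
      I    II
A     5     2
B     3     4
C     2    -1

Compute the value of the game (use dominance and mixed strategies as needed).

7/2

Row C is strictly dominated by row B, so R never plays it.
The remaining 2×2 game on (A, B) × (I, II) has no saddle point. Let R play A with probability p; indifference gives 5p + 3(1−p) = 2p + 4(1−p), so p = 1/4.
Similarly C's optimal q on I is 1/2, and the value is 5·(1/2) + (2)·(1/2) = 7/2.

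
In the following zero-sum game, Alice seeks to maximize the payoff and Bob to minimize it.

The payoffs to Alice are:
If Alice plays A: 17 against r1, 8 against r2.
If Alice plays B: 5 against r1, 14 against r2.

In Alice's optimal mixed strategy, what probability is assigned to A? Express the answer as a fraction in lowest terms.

Row minima are 8 and 5, so Alice's maximin is 8; column maxima are 17 and 14, so Bob's minimax is 14. These differ, so the equilibrium is in mixed strategies.
Let Alice play A with probability p. Bob is indifferent when 17p + 5(1−p) = 8p + 14(1−p), giving p = 1/2.

1/2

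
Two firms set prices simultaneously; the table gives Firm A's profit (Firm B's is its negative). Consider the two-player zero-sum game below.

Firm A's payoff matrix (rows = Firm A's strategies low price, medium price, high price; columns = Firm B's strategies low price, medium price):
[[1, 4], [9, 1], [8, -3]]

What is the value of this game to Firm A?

35/11

Row high price is strictly dominated by row medium price, so Firm A never plays it.
The remaining 2×2 game on (low price, medium price) × (low price, medium price) has no saddle point. Let Firm A play low price with probability p; indifference gives p + 9(1−p) = 4p + (1−p), so p = 8/11.
Similarly Firm B's optimal q on low price is 3/11, and the value is 1·(3/11) + (4)·(8/11) = 35/11.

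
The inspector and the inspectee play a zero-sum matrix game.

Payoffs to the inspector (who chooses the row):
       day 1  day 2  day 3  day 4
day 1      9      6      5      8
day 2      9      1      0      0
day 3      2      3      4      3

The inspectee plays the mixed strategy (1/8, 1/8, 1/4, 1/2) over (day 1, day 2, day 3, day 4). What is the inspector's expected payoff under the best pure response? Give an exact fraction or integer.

57/8

day 1: (9)·(1/8) + (6)·(1/8) + (5)·(1/4) + (8)·(1/2) = 57/8.
day 2: (9)·(1/8) + (1)·(1/8) + (0)·(1/4) + (0)·(1/2) = 5/4.
day 3: (2)·(1/8) + (3)·(1/8) + (4)·(1/4) + (3)·(1/2) = 25/8.
The best pure response is day 1 with expected payoff 57/8.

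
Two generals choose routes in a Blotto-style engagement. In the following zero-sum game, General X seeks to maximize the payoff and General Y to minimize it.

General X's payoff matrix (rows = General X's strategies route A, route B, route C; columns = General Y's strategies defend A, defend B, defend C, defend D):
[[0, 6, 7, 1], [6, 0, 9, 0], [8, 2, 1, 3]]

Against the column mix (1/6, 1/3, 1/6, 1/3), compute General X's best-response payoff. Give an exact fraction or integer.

7/2

route A: (0)·(1/6) + (6)·(1/3) + (7)·(1/6) + (1)·(1/3) = 7/2.
route B: (6)·(1/6) + (0)·(1/3) + (9)·(1/6) + (0)·(1/3) = 5/2.
route C: (8)·(1/6) + (2)·(1/3) + (1)·(1/6) + (3)·(1/3) = 19/6.
The best pure response is route A with expected payoff 7/2.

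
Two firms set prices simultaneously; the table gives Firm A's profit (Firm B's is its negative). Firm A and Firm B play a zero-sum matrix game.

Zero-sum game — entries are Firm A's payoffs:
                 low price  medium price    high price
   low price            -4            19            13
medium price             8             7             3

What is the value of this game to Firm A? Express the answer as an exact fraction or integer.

Column medium price is strictly dominated by high price for Firm B (it gives Firm A more in every row).
The remaining 2×2 game on (low price, medium price) × (low price, high price) has no saddle point. Let Firm A play low price with probability p; indifference gives −4p + 8(1−p) = 13p + 3(1−p), so p = 5/22.
Similarly Firm B's optimal q on low price is 5/11, and the value is -4·(5/11) + (13)·(6/11) = 58/11.

58/11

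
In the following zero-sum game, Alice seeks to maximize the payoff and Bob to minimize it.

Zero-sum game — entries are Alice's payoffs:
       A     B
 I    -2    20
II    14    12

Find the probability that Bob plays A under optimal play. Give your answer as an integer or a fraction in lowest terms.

Row minima are -2 and 12, so Alice's maximin is 12; column maxima are 14 and 20, so Bob's minimax is 14. These differ, so the equilibrium is in mixed strategies.
Let Bob play A with probability q. Alice is indifferent when −2q + 20(1−q) = 14q + 12(1−q), giving q = 1/3.

1/3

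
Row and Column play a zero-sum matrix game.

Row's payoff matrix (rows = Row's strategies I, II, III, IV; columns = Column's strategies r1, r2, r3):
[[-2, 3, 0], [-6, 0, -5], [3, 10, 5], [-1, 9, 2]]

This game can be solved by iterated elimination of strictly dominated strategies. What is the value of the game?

3

Row IV is strictly dominated by row III (3>-1, 10>9, 5>2); eliminate IV.
Column r3 is strictly dominated by r1 for Column (-2<0, -6<-5, 3<5); eliminate r3.
Row I is strictly dominated by row III (3>-2, 10>3); eliminate I.
Row II is strictly dominated by row III (3>-6, 10>0); eliminate II.
Column r2 is strictly dominated by r1 for Column (3<10); eliminate r2.
Only (III, r1) remains, with payoff 3.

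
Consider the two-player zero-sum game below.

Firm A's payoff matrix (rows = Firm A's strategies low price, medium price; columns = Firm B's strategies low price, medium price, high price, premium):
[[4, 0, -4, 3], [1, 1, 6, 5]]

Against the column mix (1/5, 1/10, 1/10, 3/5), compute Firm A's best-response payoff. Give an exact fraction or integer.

low price: (4)·(1/5) + (0)·(1/10) + (-4)·(1/10) + (3)·(3/5) = 11/5.
medium price: (1)·(1/5) + (1)·(1/10) + (6)·(1/10) + (5)·(3/5) = 39/10.
The best pure response is medium price with expected payoff 39/10.

39/10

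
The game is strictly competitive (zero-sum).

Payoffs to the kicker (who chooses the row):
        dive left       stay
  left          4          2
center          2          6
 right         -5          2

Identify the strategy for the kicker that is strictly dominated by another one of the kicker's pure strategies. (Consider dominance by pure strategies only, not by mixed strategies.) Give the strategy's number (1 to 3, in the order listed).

3

Compare right with center: 2 > -5, 6 > 2.
So center strictly dominates right for the kicker; right is strictly dominated.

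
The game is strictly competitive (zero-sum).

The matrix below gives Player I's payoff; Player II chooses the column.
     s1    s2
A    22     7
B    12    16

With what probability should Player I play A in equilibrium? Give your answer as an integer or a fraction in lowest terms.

Row minima are 7 and 12, so Player I's maximin is 12; column maxima are 22 and 16, so Player II's minimax is 16. These differ, so the equilibrium is in mixed strategies.
Let Player I play A with probability p. Player II is indifferent when 22p + 12(1−p) = 7p + 16(1−p), giving p = 4/19.

4/19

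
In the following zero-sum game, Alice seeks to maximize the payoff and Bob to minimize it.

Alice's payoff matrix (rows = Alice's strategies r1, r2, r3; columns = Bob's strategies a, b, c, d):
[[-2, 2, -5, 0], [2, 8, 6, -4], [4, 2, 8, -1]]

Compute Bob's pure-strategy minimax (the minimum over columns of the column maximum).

0

The worst case (largest entry) in each column is a: 4, b: 8, c: 8, d: 0.
The best (smallest) of these is 0.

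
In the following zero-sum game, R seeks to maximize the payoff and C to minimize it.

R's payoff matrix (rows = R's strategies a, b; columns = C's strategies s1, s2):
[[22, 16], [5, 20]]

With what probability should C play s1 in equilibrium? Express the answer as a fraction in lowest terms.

Row minima are 16 and 5, so R's maximin is 16; column maxima are 22 and 20, so C's minimax is 20. These differ, so the equilibrium is in mixed strategies.
Let C play s1 with probability q. R is indifferent when 22q + 16(1−q) = 5q + 20(1−q), giving q = 4/21.

4/21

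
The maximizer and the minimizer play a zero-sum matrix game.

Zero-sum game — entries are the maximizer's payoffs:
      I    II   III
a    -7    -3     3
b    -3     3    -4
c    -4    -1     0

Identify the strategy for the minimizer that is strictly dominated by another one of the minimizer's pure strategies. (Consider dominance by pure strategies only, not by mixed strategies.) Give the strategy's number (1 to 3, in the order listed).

2

The minimizer prefers columns that give the maximizer less. Compare II with I: -7 < -3, -3 < 3, -4 < -1.
So I strictly dominates II for the minimizer; II is strictly dominated.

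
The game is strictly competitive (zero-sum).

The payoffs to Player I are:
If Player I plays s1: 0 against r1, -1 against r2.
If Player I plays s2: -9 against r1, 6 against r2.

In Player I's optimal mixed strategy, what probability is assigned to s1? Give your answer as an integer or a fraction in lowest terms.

Row minima are -1 and -9, so Player I's maximin is -1; column maxima are 0 and 6, so Player II's minimax is 0. These differ, so the equilibrium is in mixed strategies.
Let Player I play s1 with probability p. Player II is indifferent when −9(1−p) = −p + 6(1−p), giving p = 15/16.

15/16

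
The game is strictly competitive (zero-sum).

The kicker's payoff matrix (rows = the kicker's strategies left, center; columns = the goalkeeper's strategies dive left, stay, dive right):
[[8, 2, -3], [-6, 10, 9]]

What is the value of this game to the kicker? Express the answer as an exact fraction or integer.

27/13

Column stay is strictly dominated by dive right for the goalkeeper (it gives the kicker more in every row).
The remaining 2×2 game on (left, center) × (dive left, dive right) has no saddle point. Let the kicker play left with probability p; indifference gives 8p − 6(1−p) = −3p + 9(1−p), so p = 15/26.
Similarly the goalkeeper's optimal q on dive left is 6/13, and the value is 8·(6/13) + (-3)·(7/13) = 27/13.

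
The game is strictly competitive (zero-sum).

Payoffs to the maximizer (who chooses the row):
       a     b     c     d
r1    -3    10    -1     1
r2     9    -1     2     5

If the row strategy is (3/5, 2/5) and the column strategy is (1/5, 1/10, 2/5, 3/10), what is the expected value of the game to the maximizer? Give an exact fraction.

89/50

Against (1/5, 1/10, 2/5, 3/10), each row's expected payoff is r1: 3/10; r2: 4.
Taking the (3/5, 2/5)-weighted average: (3/5)·(3/10) + (2/5)·(4) = 89/50.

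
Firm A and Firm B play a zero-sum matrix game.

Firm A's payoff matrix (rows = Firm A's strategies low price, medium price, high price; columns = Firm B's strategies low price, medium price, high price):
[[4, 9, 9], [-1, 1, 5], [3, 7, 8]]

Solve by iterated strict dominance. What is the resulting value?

4

Row high price is strictly dominated by row low price (4>3, 9>7, 9>8); eliminate high price.
Column high price is strictly dominated by low price for Firm B (4<9, -1<5); eliminate high price.
Row medium price is strictly dominated by row low price (4>-1, 9>1); eliminate medium price.
Column medium price is strictly dominated by low price for Firm B (4<9); eliminate medium price.
Only (low price, low price) remains, with payoff 4.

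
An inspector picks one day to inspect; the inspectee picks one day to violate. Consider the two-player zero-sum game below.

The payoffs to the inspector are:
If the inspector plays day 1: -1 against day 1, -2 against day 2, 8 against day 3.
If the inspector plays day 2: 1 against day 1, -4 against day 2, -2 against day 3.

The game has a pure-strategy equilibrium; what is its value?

Row minima: -2, -4 → the inspector's maximin is -2.
Column maxima: 1, -2, 8 → the inspectee's minimax is -2.
They coincide at (day 1, day 2), so the value is -2.

-2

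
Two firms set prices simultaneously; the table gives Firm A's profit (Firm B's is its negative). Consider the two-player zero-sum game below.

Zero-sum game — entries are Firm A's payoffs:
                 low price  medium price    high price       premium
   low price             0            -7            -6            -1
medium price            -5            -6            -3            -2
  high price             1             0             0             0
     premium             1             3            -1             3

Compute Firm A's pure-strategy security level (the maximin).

The worst-case payoff for each row is low price: -7, medium price: -6, high price: 0, premium: -1.
The best of these is 0.

0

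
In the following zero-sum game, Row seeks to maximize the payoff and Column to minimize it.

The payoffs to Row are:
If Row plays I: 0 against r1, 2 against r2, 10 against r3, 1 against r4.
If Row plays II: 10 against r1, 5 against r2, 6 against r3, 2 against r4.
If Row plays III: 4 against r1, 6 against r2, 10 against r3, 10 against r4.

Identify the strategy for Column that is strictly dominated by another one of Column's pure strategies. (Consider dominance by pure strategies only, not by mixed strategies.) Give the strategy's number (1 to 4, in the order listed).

3

Column prefers columns that give Row less. Compare r3 with r2: 2 < 10, 5 < 6, 6 < 10.
So r2 strictly dominates r3 for Column; r3 is strictly dominated.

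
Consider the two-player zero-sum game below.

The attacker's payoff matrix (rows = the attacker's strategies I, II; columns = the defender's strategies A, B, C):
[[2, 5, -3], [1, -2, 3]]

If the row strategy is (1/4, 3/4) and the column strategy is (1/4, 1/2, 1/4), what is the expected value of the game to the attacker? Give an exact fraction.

Against (1/4, 1/2, 1/4), each row's expected payoff is I: 9/4; II: 0.
Taking the (1/4, 3/4)-weighted average: (1/4)·(9/4) + (3/4)·(0) = 9/16.

9/16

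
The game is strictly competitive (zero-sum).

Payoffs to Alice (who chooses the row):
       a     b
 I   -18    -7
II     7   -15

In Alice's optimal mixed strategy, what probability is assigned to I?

Row minima are -18 and -15, so Alice's maximin is -15; column maxima are 7 and -7, so Bob's minimax is -7. These differ, so the equilibrium is in mixed strategies.
Let Alice play I with probability p. Bob is indifferent when −18p + 7(1−p) = −7p − 15(1−p), giving p = 2/3.

2/3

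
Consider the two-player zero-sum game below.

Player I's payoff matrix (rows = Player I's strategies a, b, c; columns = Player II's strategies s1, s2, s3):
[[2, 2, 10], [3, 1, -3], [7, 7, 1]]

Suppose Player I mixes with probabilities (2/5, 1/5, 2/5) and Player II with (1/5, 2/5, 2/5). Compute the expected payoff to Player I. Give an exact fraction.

97/25

Against (1/5, 2/5, 2/5), each row's expected payoff is a: 26/5; b: -1/5; c: 23/5.
Taking the (2/5, 1/5, 2/5)-weighted average: (2/5)·(26/5) + (1/5)·(-1/5) + (2/5)·(23/5) = 97/25.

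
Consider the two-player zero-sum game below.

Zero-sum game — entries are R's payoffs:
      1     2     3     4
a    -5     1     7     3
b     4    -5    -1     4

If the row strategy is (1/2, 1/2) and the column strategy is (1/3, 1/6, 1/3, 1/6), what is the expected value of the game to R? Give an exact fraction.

13/12

Against (1/3, 1/6, 1/3, 1/6), each row's expected payoff is a: 4/3; b: 5/6.
Taking the (1/2, 1/2)-weighted average: (1/2)·(4/3) + (1/2)·(5/6) = 13/12.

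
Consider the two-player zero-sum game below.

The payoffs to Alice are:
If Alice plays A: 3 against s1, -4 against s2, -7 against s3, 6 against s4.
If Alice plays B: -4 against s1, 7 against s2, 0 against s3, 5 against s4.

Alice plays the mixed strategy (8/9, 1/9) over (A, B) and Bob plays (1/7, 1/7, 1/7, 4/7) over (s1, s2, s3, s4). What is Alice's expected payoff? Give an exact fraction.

Against (1/7, 1/7, 1/7, 4/7), each row's expected payoff is A: 16/7; B: 23/7.
Taking the (8/9, 1/9)-weighted average: (8/9)·(16/7) + (1/9)·(23/7) = 151/63.

151/63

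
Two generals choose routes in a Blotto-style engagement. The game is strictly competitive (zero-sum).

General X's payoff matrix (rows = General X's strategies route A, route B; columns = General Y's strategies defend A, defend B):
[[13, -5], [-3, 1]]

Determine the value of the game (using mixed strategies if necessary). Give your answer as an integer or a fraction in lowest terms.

-1/11

Row minima are -5 and -3, so General X's maximin is -3; column maxima are 13 and 1, so General Y's minimax is 1. These differ, so the equilibrium is in mixed strategies.
Let General X play route A with probability p. General Y is indifferent when 13p − 3(1−p) = −5p + (1−p), giving p = 2/11.
Let General Y play defend A with probability q. General X is indifferent when 13q − 5(1−q) = −3q + (1−q), giving q = 3/11.
The value is 13·(3/11) + (-5)·(8/11) = -1/11.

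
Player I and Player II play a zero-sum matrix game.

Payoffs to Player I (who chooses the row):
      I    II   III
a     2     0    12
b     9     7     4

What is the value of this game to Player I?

Column I is strictly dominated by II for Player II (it gives Player I more in every row).
The remaining 2×2 game on (a, b) × (II, III) has no saddle point. Let Player I play a with probability p; indifference gives 7(1−p) = 12p + 4(1−p), so p = 1/5.
Similarly Player II's optimal q on II is 8/15, and the value is 0·(8/15) + (12)·(7/15) = 28/5.

28/5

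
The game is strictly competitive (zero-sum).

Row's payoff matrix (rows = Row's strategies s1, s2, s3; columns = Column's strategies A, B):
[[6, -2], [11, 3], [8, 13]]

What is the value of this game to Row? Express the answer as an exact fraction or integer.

119/13

Row s1 is strictly dominated by row s2, so Row never plays it.
The remaining 2×2 game on (s2, s3) × (A, B) has no saddle point. Let Row play s2 with probability p; indifference gives 11p + 8(1−p) = 3p + 13(1−p), so p = 5/13.
Similarly Column's optimal q on A is 10/13, and the value is 11·(10/13) + (3)·(3/13) = 119/13.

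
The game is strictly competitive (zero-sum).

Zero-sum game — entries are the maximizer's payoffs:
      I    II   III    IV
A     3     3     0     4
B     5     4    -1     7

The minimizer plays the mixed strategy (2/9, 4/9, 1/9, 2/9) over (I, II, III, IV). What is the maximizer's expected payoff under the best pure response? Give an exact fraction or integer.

A: (3)·(2/9) + (3)·(4/9) + (0)·(1/9) + (4)·(2/9) = 26/9.
B: (5)·(2/9) + (4)·(4/9) + (-1)·(1/9) + (7)·(2/9) = 13/3.
The best pure response is B with expected payoff 13/3.

13/3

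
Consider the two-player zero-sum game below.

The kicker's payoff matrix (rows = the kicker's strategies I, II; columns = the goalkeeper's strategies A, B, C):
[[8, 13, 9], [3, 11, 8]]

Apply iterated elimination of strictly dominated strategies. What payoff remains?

8

Row II is strictly dominated by row I (8>3, 13>11, 9>8); eliminate II.
Column B is strictly dominated by A for the goalkeeper (8<13); eliminate B.
Column C is strictly dominated by A for the goalkeeper (8<9); eliminate C.
Only (I, A) remains, with payoff 8.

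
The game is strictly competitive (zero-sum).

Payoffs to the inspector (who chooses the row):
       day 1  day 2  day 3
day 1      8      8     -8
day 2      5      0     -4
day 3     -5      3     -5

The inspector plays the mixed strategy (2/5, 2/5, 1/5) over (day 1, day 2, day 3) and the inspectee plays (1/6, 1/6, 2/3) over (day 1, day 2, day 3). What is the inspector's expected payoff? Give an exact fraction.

Against (1/6, 1/6, 2/3), each row's expected payoff is day 1: -8/3; day 2: -11/6; day 3: -11/3.
Taking the (2/5, 2/5, 1/5)-weighted average: (2/5)·(-8/3) + (2/5)·(-11/6) + (1/5)·(-11/3) = -38/15.

-38/15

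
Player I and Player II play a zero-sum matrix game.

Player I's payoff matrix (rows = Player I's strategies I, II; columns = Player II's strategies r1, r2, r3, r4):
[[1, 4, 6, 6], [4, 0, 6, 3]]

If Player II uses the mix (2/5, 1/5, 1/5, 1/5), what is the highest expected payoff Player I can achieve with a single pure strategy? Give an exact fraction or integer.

18/5

I: (1)·(2/5) + (4)·(1/5) + (6)·(1/5) + (6)·(1/5) = 18/5.
II: (4)·(2/5) + (0)·(1/5) + (6)·(1/5) + (3)·(1/5) = 17/5.
The best pure response is I with expected payoff 18/5.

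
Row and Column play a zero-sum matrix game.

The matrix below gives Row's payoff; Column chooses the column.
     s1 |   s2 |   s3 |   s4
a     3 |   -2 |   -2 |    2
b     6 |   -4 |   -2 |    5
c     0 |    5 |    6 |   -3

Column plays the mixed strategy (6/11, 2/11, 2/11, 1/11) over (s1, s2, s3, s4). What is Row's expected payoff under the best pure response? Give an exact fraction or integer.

29/11

a: (3)·(6/11) + (-2)·(2/11) + (-2)·(2/11) + (2)·(1/11) = 12/11.
b: (6)·(6/11) + (-4)·(2/11) + (-2)·(2/11) + (5)·(1/11) = 29/11.
c: (0)·(6/11) + (5)·(2/11) + (6)·(2/11) + (-3)·(1/11) = 19/11.
The best pure response is b with expected payoff 29/11.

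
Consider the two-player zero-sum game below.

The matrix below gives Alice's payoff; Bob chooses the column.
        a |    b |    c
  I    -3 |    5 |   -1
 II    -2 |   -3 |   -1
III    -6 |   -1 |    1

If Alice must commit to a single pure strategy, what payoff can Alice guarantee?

The worst-case payoff for each row is I: -3, II: -3, III: -6.
The best of these is -3.

-3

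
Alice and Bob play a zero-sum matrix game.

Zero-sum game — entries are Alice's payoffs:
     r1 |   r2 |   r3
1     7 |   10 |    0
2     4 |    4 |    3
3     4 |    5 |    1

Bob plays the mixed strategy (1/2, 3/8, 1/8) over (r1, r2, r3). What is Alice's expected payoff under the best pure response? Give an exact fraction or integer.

1: (7)·(1/2) + (10)·(3/8) + (0)·(1/8) = 29/4.
2: (4)·(1/2) + (4)·(3/8) + (3)·(1/8) = 31/8.
3: (4)·(1/2) + (5)·(3/8) + (1)·(1/8) = 4.
The best pure response is 1 with expected payoff 29/4.

29/4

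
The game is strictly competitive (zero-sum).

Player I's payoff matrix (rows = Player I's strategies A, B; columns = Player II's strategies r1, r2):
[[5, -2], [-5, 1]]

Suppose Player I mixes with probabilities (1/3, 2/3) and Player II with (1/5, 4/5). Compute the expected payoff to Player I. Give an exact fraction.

-1/3

Against (1/5, 4/5), each row's expected payoff is A: -3/5; B: -1/5.
Taking the (1/3, 2/3)-weighted average: (1/3)·(-3/5) + (2/3)·(-1/5) = -1/3.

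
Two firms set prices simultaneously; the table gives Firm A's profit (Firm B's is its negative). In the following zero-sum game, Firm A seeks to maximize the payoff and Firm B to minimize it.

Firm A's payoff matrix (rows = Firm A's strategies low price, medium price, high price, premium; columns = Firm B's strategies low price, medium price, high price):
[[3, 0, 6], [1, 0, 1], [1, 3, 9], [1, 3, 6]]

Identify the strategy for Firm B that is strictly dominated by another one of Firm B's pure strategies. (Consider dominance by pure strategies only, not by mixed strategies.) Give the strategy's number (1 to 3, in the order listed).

Firm B prefers columns that give Firm A less. Compare high price with medium price: 0 < 6, 0 < 1, 3 < 9, 3 < 6.
So medium price strictly dominates high price for Firm B; high price is strictly dominated.

3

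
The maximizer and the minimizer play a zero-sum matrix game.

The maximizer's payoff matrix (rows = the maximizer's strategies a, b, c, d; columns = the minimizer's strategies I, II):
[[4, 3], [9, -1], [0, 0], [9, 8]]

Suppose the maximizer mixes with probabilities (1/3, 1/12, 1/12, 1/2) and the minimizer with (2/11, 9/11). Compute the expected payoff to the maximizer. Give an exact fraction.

Against (2/11, 9/11), each row's expected payoff is a: 35/11; b: 9/11; c: 0; d: 90/11.
Taking the (1/3, 1/12, 1/12, 1/2)-weighted average: (1/3)·(35/11) + (1/12)·(9/11) + (1/12)·(0) + (1/2)·(90/11) = 689/132.

689/132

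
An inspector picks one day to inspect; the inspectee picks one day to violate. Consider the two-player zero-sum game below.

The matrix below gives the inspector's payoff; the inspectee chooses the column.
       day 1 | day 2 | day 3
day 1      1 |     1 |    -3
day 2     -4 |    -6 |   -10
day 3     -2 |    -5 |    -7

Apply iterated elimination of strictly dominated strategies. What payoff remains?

-3

Column day 2 is strictly dominated by day 3 for the inspectee (-3<1, -10<-6, -7<-5); eliminate day 2.
Column day 1 is strictly dominated by day 3 for the inspectee (-3<1, -10<-4, -7<-2); eliminate day 1.
Row day 3 is strictly dominated by row day 1 (-3>-7); eliminate day 3.
Row day 2 is strictly dominated by row day 1 (-3>-10); eliminate day 2.
Only (day 1, day 3) remains, with payoff -3.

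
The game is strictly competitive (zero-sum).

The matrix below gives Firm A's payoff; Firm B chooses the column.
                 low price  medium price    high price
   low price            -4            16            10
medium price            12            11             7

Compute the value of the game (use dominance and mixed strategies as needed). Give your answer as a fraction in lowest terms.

Column medium price is strictly dominated by high price for Firm B (it gives Firm A more in every row).
The remaining 2×2 game on (low price, medium price) × (low price, high price) has no saddle point. Let Firm A play low price with probability p; indifference gives −4p + 12(1−p) = 10p + 7(1−p), so p = 5/19.
Similarly Firm B's optimal q on low price is 3/19, and the value is -4·(3/19) + (10)·(16/19) = 148/19.

148/19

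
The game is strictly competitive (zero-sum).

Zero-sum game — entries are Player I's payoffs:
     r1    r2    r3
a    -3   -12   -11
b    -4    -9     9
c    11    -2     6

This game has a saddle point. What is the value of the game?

Row minima: -12, -9, -2 → Player I's maximin is -2.
Column maxima: 11, -2, 9 → Player II's minimax is -2.
They coincide at (c, r2), so the value is -2.

-2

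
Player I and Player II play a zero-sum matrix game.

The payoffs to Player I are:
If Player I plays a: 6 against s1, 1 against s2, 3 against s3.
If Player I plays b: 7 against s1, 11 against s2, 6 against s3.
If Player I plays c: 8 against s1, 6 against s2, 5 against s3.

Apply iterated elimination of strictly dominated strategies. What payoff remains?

Row a is strictly dominated by row b (7>6, 11>1, 6>3); eliminate a.
Column s2 is strictly dominated by s3 for Player II (6<11, 5<6); eliminate s2.
Column s1 is strictly dominated by s3 for Player II (6<7, 5<8); eliminate s1.
Row c is strictly dominated by row b (6>5); eliminate c.
Only (b, s3) remains, with payoff 6.

6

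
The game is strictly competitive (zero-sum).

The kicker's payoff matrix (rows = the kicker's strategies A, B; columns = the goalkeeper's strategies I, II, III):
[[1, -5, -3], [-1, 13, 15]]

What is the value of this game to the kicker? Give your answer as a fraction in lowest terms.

2/5

Column III is strictly dominated by II for the goalkeeper (it gives the kicker more in every row).
The remaining 2×2 game on (A, B) × (I, II) has no saddle point. Let the kicker play A with probability p; indifference gives p − (1−p) = −5p + 13(1−p), so p = 7/10.
Similarly the goalkeeper's optimal q on I is 9/10, and the value is 1·(9/10) + (-5)·(1/10) = 2/5.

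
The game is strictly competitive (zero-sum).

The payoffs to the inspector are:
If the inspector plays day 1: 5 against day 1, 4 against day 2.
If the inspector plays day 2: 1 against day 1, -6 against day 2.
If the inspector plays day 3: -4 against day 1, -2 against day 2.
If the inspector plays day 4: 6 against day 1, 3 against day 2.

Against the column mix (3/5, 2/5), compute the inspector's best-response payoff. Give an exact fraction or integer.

day 1: (5)·(3/5) + (4)·(2/5) = 23/5.
day 2: (1)·(3/5) + (-6)·(2/5) = -9/5.
day 3: (-4)·(3/5) + (-2)·(2/5) = -16/5.
day 4: (6)·(3/5) + (3)·(2/5) = 24/5.
The best pure response is day 4 with expected payoff 24/5.

24/5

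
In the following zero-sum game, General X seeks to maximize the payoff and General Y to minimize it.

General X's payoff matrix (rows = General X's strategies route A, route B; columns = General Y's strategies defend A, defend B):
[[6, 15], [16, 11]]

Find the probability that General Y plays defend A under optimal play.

2/7

Row minima are 6 and 11, so General X's maximin is 11; column maxima are 16 and 15, so General Y's minimax is 15. These differ, so the equilibrium is in mixed strategies.
Let General Y play defend A with probability q. General X is indifferent when 6q + 15(1−q) = 16q + 11(1−q), giving q = 2/7.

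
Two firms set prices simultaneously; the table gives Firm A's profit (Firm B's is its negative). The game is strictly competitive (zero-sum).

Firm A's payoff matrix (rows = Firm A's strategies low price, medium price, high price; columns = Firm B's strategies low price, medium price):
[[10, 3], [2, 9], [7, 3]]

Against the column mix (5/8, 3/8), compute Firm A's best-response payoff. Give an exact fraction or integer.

59/8

low price: (10)·(5/8) + (3)·(3/8) = 59/8.
medium price: (2)·(5/8) + (9)·(3/8) = 37/8.
high price: (7)·(5/8) + (3)·(3/8) = 11/2.
The best pure response is low price with expected payoff 59/8.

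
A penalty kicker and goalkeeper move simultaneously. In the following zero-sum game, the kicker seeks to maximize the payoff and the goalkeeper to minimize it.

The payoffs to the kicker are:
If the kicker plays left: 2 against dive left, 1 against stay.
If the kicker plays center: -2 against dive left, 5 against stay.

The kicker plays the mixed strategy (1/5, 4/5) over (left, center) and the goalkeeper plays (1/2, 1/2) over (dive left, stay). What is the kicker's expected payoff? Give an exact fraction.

3/2

Against (1/2, 1/2), each row's expected payoff is left: 3/2; center: 3/2.
Taking the (1/5, 4/5)-weighted average: (1/5)·(3/2) + (4/5)·(3/2) = 3/2.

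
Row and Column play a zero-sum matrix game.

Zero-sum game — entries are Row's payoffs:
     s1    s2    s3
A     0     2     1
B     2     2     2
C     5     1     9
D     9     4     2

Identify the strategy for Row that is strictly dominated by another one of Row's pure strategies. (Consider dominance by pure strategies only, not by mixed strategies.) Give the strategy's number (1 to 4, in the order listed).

1

Compare A with D: 9 > 0, 4 > 2, 2 > 1.
So D strictly dominates A for Row; A is strictly dominated.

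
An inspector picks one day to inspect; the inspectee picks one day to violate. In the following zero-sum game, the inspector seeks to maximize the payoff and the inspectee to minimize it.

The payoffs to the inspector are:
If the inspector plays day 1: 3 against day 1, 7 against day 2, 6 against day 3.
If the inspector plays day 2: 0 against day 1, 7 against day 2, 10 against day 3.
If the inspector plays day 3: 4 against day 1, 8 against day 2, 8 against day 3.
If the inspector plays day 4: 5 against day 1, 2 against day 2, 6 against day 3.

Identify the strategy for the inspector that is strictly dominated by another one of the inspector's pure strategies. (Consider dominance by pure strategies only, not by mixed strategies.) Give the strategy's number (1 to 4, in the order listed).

Compare day 1 with day 3: 4 > 3, 8 > 7, 8 > 6.
So day 3 strictly dominates day 1 for the inspector; day 1 is strictly dominated.

1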